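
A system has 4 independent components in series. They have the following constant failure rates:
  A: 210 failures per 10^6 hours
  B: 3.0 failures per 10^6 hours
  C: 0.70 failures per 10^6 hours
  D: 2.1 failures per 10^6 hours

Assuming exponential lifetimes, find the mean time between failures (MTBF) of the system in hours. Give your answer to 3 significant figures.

Series of exponential components: λ_sys = Σ λ_i
λ_sys = 0.00021 + 0.0000030 + 0.00000070 + 0.0000021 = 2.1580e-04 /h
MTBF = 1 / λ_sys = 4630 h

4630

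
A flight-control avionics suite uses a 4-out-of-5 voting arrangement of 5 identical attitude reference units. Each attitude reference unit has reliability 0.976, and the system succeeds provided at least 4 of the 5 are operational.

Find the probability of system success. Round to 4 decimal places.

R = Σ_{i=4}^{5} C(5,i) p^i (1−p)^{5−i} with p = 0.976
C(5,4)·0.976^4·0.024^1 = 0.108888
C(5,5)·0.976^5·0.024^0 = 0.885623
Sum = 0.9945

0.9945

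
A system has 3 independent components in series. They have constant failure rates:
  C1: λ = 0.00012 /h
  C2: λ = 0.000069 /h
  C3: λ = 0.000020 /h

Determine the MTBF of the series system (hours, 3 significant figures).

Series of exponential components: λ_sys = Σ λ_i
λ_sys = 0.00012 + 0.000069 + 0.000020 = 2.0900e-04 /h
MTBF = 1 / λ_sys = 4780 h

4780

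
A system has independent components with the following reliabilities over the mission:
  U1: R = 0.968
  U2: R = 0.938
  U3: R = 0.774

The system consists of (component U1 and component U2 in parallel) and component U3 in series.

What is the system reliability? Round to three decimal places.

Parallel (U1 and U2): 1 − (1 − 0.96800)(1 − 0.93800) = 0.99802
Series ([0.99802] and U3): 0.99802 × 0.77400 = 0.772

0.772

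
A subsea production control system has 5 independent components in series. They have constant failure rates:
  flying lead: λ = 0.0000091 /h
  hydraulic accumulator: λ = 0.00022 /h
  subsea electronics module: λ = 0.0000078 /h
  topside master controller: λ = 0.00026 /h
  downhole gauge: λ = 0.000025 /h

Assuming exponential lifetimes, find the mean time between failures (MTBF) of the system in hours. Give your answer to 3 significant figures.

1920

Series of exponential components: λ_sys = Σ λ_i
λ_sys = 0.0000091 + 0.00022 + 0.0000078 + 0.00026 + 0.000025 = 5.2190e-04 /h
MTBF = 1 / λ_sys = 1920 h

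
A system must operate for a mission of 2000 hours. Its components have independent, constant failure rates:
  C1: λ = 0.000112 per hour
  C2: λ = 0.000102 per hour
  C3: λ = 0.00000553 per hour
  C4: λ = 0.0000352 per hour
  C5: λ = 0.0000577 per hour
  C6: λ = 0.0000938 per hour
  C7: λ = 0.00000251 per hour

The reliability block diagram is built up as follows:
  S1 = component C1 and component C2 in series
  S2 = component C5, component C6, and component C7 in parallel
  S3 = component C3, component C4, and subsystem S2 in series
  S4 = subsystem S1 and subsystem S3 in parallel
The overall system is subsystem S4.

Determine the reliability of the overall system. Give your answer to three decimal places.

0.973

R(C1) = exp(−0.000112 × 2000) = 0.79932
R(C2) = exp(−0.000102 × 2000) = 0.81546
R(C3) = exp(−0.00000553 × 2000) = 0.98900
R(C4) = exp(−0.0000352 × 2000) = 0.93202
R(C5) = exp(−0.0000577 × 2000) = 0.89101
R(C6) = exp(−0.0000938 × 2000) = 0.82895
R(C7) = exp(−0.00000251 × 2000) = 0.99499
Series (C1 and C2): 0.79932 × 0.81546 = 0.65181
Parallel (C5, C6, and C7): 1 − (1 − 0.89101)(1 − 0.82895)(1 − 0.99499) = 0.99991
Series (C3, C4, and [0.99991]): 0.98900 × 0.93202 × 0.99991 = 0.92168
Parallel ([0.65181] and [0.92168]): 1 − (1 − 0.65181)(1 − 0.92168) = 0.973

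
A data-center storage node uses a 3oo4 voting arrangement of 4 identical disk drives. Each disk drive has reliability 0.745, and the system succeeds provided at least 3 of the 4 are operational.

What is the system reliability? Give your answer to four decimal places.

0.7298

R = Σ_{i=3}^{4} C(4,i) p^i (1−p)^{4−i} with p = 0.745
C(4,3)·0.745^3·0.255^1 = 0.421763
C(4,4)·0.745^4·0.255^0 = 0.308053
Sum = 0.7298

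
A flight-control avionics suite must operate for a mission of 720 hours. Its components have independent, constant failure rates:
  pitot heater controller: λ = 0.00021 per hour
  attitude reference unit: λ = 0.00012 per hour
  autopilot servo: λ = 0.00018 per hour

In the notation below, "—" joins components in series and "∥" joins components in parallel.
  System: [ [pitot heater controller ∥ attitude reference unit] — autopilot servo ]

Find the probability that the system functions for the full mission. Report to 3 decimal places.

R(pitot heater controller) = exp(−0.00021 × 720) = 0.85968
R(attitude reference unit) = exp(−0.00012 × 720) = 0.91723
R(autopilot servo) = exp(−0.00018 × 720) = 0.87845
Parallel (pitot heater controller and attitude reference unit): 1 − (1 − 0.85968)(1 − 0.91723) = 0.98839
Series ([0.98839] and autopilot servo): 0.98839 × 0.87845 = 0.868

0.868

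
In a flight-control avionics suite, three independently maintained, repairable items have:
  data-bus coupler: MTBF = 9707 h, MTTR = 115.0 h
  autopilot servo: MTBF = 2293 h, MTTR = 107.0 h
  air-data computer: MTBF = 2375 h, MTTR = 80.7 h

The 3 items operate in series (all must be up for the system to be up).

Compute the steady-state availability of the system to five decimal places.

0.91320

A(data-bus coupler) = MTBF/(MTBF+MTTR) = 9707/(9707+115.0) = 0.988292
A(autopilot servo) = MTBF/(MTBF+MTTR) = 2293/(2293+107.0) = 0.955417
A(air-data computer) = MTBF/(MTBF+MTTR) = 2375/(2375+80.7) = 0.967138
Series availability: 0.988292 × 0.955417 × 0.967138 = 0.91320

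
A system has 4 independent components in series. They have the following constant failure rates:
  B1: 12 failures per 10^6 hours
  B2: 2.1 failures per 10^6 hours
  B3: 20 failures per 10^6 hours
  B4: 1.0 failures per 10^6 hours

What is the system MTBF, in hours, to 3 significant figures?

Series of exponential components: λ_sys = Σ λ_i
λ_sys = 0.000012 + 0.0000021 + 0.000020 + 0.0000010 = 3.5100e-05 /h
MTBF = 1 / λ_sys = 28500 h

28500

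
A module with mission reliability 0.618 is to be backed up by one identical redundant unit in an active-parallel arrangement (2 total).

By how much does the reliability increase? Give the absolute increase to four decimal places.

R_before = 0.618
R_after = 1 − (1 − 0.618)^2 = 0.8541
ΔR = 0.8541 − 0.618 = 0.2361

0.2361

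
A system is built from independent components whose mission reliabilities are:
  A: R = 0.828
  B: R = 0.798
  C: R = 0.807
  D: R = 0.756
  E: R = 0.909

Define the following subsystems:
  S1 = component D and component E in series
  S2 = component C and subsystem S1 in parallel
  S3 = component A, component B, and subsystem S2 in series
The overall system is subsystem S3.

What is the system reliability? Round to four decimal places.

Series (D and E): 0.756000 × 0.909000 = 0.687204
Parallel (C and [0.687204]): 1 − (1 − 0.807000)(1 − 0.687204) = 0.939630
Series (A, B, and [0.939630]): 0.828000 × 0.798000 × 0.939630 = 0.6209

0.6209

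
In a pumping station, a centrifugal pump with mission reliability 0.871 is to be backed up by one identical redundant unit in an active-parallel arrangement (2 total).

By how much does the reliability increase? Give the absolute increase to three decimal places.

0.112

R_before = 0.871
R_after = 1 − (1 − 0.871)^2 = 0.983
ΔR = 0.983 − 0.871 = 0.112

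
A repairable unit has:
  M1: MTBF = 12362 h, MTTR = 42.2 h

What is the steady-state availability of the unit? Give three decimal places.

0.997

A(M1) = MTBF/(MTBF+MTTR) = 12362/(12362+42.2) = 0.997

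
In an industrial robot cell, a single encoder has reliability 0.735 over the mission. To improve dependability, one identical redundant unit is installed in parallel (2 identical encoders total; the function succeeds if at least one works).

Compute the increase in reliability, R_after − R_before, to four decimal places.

0.1948

R_before = 0.735
R_after = 1 − (1 − 0.735)^2 = 0.9298
ΔR = 0.9298 − 0.735 = 0.1948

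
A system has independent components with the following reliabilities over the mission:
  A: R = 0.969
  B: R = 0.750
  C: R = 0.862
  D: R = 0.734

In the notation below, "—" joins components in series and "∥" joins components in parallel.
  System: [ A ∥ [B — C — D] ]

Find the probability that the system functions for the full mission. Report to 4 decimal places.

0.9837

Series (B, C, and D): 0.750000 × 0.862000 × 0.734000 = 0.474531
Parallel (A and [0.474531]): 1 − (1 − 0.969000)(1 − 0.474531) = 0.9837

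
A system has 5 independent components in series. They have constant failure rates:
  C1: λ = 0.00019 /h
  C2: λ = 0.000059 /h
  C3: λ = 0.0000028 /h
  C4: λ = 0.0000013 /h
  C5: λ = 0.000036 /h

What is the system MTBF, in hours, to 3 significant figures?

Series of exponential components: λ_sys = Σ λ_i
λ_sys = 0.00019 + 0.000059 + 0.0000028 + 0.0000013 + 0.000036 = 2.8910e-04 /h
MTBF = 1 / λ_sys = 3460 h

3460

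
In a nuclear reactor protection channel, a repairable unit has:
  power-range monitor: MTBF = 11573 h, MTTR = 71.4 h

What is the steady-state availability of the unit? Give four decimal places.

0.9939

A(power-range monitor) = MTBF/(MTBF+MTTR) = 11573/(11573+71.4) = 0.9939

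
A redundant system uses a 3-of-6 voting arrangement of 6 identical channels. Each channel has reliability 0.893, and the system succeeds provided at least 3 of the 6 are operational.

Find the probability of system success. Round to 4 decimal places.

0.9984

R = Σ_{i=3}^{6} C(6,i) p^i (1−p)^{6−i} with p = 0.893
C(6,3)·0.893^3·0.107^3 = 0.017448
C(6,4)·0.893^4·0.107^2 = 0.109211
C(6,5)·0.893^5·0.107^1 = 0.364580
C(6,6)·0.893^6·0.107^0 = 0.507118
Sum = 0.9984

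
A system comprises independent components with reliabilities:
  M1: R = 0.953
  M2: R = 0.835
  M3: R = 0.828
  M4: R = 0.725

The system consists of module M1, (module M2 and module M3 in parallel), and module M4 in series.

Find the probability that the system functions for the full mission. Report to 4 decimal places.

Parallel (M2 and M3): 1 − (1 − 0.835000)(1 − 0.828000) = 0.971620
Series (M1, [0.971620], and M4): 0.953000 × 0.971620 × 0.725000 = 0.6713

0.6713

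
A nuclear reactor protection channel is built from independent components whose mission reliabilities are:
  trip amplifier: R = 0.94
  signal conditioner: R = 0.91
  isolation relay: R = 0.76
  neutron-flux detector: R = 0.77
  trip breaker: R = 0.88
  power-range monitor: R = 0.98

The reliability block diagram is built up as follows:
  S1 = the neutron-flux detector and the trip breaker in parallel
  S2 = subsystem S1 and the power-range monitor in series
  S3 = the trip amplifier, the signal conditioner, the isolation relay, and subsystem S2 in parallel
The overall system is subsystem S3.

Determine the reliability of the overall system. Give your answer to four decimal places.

0.9999

Parallel (neutron-flux detector and trip breaker): 1 − (1 − 0.770000)(1 − 0.880000) = 0.972400
Series ([0.972400] and power-range monitor): 0.972400 × 0.980000 = 0.952952
Parallel (trip amplifier, signal conditioner, isolation relay, and [0.952952]): 1 − (1 − 0.940000)(1 − 0.910000)(1 − 0.760000)(1 − 0.952952) = 0.9999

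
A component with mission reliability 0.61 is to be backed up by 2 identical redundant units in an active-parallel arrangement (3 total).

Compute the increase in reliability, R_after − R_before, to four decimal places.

R_before = 0.61
R_after = 1 − (1 − 0.61)^3 = 0.9407
ΔR = 0.9407 − 0.61 = 0.3307

0.3307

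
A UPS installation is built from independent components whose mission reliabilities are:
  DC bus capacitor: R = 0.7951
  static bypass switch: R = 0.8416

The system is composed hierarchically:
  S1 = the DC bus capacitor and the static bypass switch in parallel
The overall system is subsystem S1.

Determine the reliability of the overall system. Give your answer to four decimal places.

0.9675

Parallel (DC bus capacitor and static bypass switch): 1 − (1 − 0.795100)(1 − 0.841600) = 0.9675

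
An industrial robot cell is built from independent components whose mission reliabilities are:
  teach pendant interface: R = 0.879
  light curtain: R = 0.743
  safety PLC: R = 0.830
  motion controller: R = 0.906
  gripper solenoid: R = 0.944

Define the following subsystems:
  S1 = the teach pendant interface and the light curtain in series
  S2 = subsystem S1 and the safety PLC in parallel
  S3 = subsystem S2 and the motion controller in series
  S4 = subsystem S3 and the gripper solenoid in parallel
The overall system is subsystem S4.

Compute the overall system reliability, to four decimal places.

0.9917

Series (teach pendant interface and light curtain): 0.879000 × 0.743000 = 0.653097
Parallel ([0.653097] and safety PLC): 1 − (1 − 0.653097)(1 − 0.830000) = 0.941026
Series ([0.941026] and motion controller): 0.941026 × 0.906000 = 0.852570
Parallel ([0.852570] and gripper solenoid): 1 − (1 − 0.852570)(1 − 0.944000) = 0.9917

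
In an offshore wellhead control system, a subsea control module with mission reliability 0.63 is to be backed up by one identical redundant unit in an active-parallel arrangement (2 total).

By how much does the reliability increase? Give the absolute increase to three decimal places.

R_before = 0.63
R_after = 1 − (1 − 0.63)^2 = 0.863
ΔR = 0.863 − 0.63 = 0.233

0.233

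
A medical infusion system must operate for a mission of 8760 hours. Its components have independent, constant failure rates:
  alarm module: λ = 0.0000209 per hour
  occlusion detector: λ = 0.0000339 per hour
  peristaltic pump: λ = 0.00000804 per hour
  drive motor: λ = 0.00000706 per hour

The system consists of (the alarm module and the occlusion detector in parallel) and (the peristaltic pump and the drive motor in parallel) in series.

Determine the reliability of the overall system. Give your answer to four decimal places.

R(alarm module) = exp(−0.0000209 × 8760) = 0.832698
R(occlusion detector) = exp(−0.0000339 × 8760) = 0.743071
R(peristaltic pump) = exp(−0.00000804 × 8760) = 0.931993
R(drive motor) = exp(−0.00000706 × 8760) = 0.940028
Parallel (alarm module and occlusion detector): 1 − (1 − 0.832698)(1 − 0.743071) = 0.957015
Parallel (peristaltic pump and drive motor): 1 − (1 − 0.931993)(1 − 0.940028) = 0.995921
Series ([0.957015] and [0.995921]): 0.957015 × 0.995921 = 0.9531

0.9531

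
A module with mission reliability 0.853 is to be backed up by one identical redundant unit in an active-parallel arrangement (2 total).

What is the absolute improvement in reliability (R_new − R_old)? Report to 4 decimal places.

R_before = 0.853
R_after = 1 − (1 − 0.853)^2 = 0.9784
ΔR = 0.9784 − 0.853 = 0.1254

0.1254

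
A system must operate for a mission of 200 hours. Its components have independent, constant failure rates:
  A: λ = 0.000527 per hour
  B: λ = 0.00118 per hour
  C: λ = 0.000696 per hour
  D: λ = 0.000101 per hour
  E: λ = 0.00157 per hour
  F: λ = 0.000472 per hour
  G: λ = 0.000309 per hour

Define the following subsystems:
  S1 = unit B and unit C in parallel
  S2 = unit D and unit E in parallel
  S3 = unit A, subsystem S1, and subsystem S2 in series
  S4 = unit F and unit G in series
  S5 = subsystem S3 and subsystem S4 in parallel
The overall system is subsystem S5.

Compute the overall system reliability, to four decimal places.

R(A) = exp(−0.000527 × 200) = 0.899964
R(B) = exp(−0.00118 × 200) = 0.789781
R(C) = exp(−0.000696 × 200) = 0.870054
R(D) = exp(−0.000101 × 200) = 0.980003
R(E) = exp(−0.00157 × 200) = 0.730519
R(F) = exp(−0.000472 × 200) = 0.909919
R(G) = exp(−0.000309 × 200) = 0.940071
Parallel (B and C): 1 − (1 − 0.789781)(1 − 0.870054) = 0.972683
Parallel (D and E): 1 − (1 − 0.980003)(1 − 0.730519) = 0.994611
Series (A, [0.972683], and [0.994611]): 0.899964 × 0.972683 × 0.994611 = 0.870662
Series (F and G): 0.909919 × 0.940071 = 0.855388
Parallel ([0.870662] and [0.855388]): 1 − (1 − 0.870662)(1 − 0.855388) = 0.9813

0.9813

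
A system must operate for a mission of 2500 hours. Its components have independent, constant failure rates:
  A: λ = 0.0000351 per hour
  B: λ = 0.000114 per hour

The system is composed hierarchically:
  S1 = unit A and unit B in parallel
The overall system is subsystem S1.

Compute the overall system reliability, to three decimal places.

0.979

R(A) = exp(−0.0000351 × 2500) = 0.91599
R(B) = exp(−0.000114 × 2500) = 0.75201
Parallel (A and B): 1 − (1 − 0.91599)(1 − 0.75201) = 0.979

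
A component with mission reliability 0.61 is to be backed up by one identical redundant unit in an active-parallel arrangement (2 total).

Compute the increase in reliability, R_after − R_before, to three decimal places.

R_before = 0.61
R_after = 1 − (1 − 0.61)^2 = 0.848
ΔR = 0.848 − 0.61 = 0.238

0.238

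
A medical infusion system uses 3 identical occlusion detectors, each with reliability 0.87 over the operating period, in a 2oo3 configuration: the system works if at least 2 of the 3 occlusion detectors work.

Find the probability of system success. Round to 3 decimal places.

R = Σ_{i=2}^{3} C(3,i) p^i (1−p)^{3−i} with p = 0.87
C(3,2)·0.87^2·0.13^1 = 0.29519
C(3,3)·0.87^3·0.13^0 = 0.65850
Sum = 0.954

0.954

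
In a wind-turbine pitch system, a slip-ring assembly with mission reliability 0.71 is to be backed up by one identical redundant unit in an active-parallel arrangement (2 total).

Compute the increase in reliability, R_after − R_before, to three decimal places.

R_before = 0.71
R_after = 1 − (1 − 0.71)^2 = 0.916
ΔR = 0.916 − 0.71 = 0.206

0.206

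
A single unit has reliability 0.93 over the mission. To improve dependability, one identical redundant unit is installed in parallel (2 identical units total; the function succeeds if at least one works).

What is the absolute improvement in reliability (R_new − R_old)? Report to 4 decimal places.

0.0651

R_before = 0.93
R_after = 1 − (1 − 0.93)^2 = 0.9951
ΔR = 0.9951 − 0.93 = 0.0651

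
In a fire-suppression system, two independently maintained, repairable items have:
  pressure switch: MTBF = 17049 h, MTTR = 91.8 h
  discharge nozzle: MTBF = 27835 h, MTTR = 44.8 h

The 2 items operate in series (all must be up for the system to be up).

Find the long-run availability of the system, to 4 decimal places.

0.9930

A(pressure switch) = MTBF/(MTBF+MTTR) = 17049/(17049+91.8) = 0.994644
A(discharge nozzle) = MTBF/(MTBF+MTTR) = 27835/(27835+44.8) = 0.998393
Series availability: 0.994644 × 0.998393 = 0.9930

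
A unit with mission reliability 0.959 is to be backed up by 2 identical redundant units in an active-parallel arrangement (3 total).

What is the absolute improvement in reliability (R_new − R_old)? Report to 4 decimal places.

R_before = 0.959
R_after = 1 − (1 − 0.959)^3 = 0.9999
ΔR = 0.9999 − 0.959 = 0.0409

0.0409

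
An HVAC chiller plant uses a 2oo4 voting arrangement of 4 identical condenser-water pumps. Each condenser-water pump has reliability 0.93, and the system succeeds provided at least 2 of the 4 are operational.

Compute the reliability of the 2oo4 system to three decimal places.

0.999

R = Σ_{i=2}^{4} C(4,i) p^i (1−p)^{4−i} with p = 0.93
C(4,2)·0.93^2·0.07^2 = 0.02543
C(4,3)·0.93^3·0.07^1 = 0.22522
C(4,4)·0.93^4·0.07^0 = 0.74805
Sum = 0.999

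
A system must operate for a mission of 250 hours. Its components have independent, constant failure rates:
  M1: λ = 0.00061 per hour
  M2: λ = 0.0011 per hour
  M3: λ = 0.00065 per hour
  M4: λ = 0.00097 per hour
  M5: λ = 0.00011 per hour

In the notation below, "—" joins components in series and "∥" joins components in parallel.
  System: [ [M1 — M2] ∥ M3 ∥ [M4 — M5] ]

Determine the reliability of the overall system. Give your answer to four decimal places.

R(M1) = exp(−0.00061 × 250) = 0.858559
R(M2) = exp(−0.0011 × 250) = 0.759572
R(M3) = exp(−0.00065 × 250) = 0.850016
R(M4) = exp(−0.00097 × 250) = 0.784664
R(M5) = exp(−0.00011 × 250) = 0.972875
Series (M1 and M2): 0.858559 × 0.759572 = 0.652137
Series (M4 and M5): 0.784664 × 0.972875 = 0.763380
Parallel ([0.652137], M3, and [0.763380]): 1 − (1 − 0.652137)(1 − 0.850016)(1 − 0.763380) = 0.9877

0.9877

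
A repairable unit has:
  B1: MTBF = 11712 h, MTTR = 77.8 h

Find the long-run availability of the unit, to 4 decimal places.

A(B1) = MTBF/(MTBF+MTTR) = 11712/(11712+77.8) = 0.9934

0.9934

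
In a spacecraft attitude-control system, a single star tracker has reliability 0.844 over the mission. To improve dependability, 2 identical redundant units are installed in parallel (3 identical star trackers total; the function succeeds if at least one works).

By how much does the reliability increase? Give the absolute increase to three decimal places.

0.152

R_before = 0.844
R_after = 1 − (1 − 0.844)^3 = 0.996
ΔR = 0.996 − 0.844 = 0.152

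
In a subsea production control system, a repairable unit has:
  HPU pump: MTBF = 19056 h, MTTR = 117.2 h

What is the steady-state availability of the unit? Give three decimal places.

A(HPU pump) = MTBF/(MTBF+MTTR) = 19056/(19056+117.2) = 0.994

0.994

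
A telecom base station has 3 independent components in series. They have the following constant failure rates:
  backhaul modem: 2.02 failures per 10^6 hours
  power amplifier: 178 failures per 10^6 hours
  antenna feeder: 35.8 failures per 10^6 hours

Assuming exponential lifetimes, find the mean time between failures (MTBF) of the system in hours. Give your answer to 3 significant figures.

Series of exponential components: λ_sys = Σ λ_i
λ_sys = 0.00000202 + 0.000178 + 0.0000358 = 2.1582e-04 /h
MTBF = 1 / λ_sys = 4630 h

4630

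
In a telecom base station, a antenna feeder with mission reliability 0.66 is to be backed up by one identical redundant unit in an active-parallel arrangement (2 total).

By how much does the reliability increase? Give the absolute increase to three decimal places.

R_before = 0.66
R_after = 1 − (1 − 0.66)^2 = 0.884
ΔR = 0.884 − 0.66 = 0.224

0.224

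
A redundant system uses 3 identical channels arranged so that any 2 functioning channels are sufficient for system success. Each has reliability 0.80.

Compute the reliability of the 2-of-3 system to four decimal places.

0.8960

R = Σ_{i=2}^{3} C(3,i) p^i (1−p)^{3−i} with p = 0.80
C(3,2)·0.80^2·0.20^1 = 0.384000
C(3,3)·0.80^3·0.20^0 = 0.512000
Sum = 0.8960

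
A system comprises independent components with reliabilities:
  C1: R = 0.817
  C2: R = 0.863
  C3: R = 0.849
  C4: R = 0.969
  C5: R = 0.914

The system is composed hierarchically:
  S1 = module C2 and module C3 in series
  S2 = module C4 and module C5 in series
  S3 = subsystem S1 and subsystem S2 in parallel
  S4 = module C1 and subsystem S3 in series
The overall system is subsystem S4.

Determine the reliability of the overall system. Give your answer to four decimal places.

Series (C2 and C3): 0.863000 × 0.849000 = 0.732687
Series (C4 and C5): 0.969000 × 0.914000 = 0.885666
Parallel ([0.732687] and [0.885666]): 1 − (1 − 0.732687)(1 − 0.885666) = 0.969437
Series (C1 and [0.969437]): 0.817000 × 0.969437 = 0.7920

0.7920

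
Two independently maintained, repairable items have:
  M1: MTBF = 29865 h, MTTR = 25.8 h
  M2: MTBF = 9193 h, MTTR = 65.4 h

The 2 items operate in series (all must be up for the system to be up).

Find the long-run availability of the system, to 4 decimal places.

A(M1) = MTBF/(MTBF+MTTR) = 29865/(29865+25.8) = 0.999137
A(M2) = MTBF/(MTBF+MTTR) = 9193/(9193+65.4) = 0.992936
Series availability: 0.999137 × 0.992936 = 0.9921

0.9921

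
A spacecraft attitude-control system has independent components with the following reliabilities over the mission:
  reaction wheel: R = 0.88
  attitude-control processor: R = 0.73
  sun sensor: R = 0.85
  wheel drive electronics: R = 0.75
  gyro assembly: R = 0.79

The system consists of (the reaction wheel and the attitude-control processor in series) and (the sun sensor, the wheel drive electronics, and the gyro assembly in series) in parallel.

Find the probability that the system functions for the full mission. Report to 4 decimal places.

Series (reaction wheel and attitude-control processor): 0.880000 × 0.730000 = 0.642400
Series (sun sensor, wheel drive electronics, and gyro assembly): 0.850000 × 0.750000 × 0.790000 = 0.503625
Parallel ([0.642400] and [0.503625]): 1 − (1 − 0.642400)(1 − 0.503625) = 0.8225

0.8225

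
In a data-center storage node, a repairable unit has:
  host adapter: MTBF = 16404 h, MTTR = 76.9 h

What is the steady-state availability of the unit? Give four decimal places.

A(host adapter) = MTBF/(MTBF+MTTR) = 16404/(16404+76.9) = 0.9953

0.9953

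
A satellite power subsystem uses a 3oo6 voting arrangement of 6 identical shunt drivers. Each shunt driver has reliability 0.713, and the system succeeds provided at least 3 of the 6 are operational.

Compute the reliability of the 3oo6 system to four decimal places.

R = Σ_{i=3}^{6} C(6,i) p^i (1−p)^{6−i} with p = 0.713
C(6,3)·0.713^3·0.287^3 = 0.171374
C(6,4)·0.713^4·0.287^2 = 0.319310
C(6,5)·0.713^5·0.287^1 = 0.317308
C(6,6)·0.713^6·0.287^0 = 0.131382
Sum = 0.9394

0.9394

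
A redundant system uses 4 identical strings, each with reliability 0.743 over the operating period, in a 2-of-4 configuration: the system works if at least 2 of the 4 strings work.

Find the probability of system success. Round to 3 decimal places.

0.945

R = Σ_{i=2}^{4} C(4,i) p^i (1−p)^{4−i} with p = 0.743
C(4,2)·0.743^2·0.257^2 = 0.21877
C(4,3)·0.743^3·0.257^1 = 0.42166
C(4,4)·0.743^4·0.257^0 = 0.30476
Sum = 0.945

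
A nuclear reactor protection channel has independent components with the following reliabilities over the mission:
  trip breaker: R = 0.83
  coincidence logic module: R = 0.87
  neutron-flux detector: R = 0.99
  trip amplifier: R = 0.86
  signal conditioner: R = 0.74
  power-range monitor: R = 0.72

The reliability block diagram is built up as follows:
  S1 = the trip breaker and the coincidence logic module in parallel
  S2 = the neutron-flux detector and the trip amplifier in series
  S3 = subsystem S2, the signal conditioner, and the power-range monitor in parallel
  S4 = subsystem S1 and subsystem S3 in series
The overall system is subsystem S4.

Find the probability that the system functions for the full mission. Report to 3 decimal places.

Parallel (trip breaker and coincidence logic module): 1 − (1 − 0.83000)(1 − 0.87000) = 0.97790
Series (neutron-flux detector and trip amplifier): 0.99000 × 0.86000 = 0.85140
Parallel ([0.85140], signal conditioner, and power-range monitor): 1 − (1 − 0.85140)(1 − 0.74000)(1 − 0.72000) = 0.98918
Series ([0.97790] and [0.98918]): 0.97790 × 0.98918 = 0.967

0.967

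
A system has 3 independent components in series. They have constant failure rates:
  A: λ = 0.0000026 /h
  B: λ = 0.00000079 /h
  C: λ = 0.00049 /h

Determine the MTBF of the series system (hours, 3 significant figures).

2030

Series of exponential components: λ_sys = Σ λ_i
λ_sys = 0.0000026 + 0.00000079 + 0.00049 = 4.9339e-04 /h
MTBF = 1 / λ_sys = 2030 h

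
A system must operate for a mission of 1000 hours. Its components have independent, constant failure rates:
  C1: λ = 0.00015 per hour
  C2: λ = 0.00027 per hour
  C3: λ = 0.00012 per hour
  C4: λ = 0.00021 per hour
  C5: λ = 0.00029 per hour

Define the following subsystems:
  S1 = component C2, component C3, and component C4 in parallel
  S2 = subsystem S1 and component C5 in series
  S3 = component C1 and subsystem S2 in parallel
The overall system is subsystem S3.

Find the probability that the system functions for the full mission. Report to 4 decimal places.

0.9644

R(C1) = exp(−0.00015 × 1000) = 0.860708
R(C2) = exp(−0.00027 × 1000) = 0.763379
R(C3) = exp(−0.00012 × 1000) = 0.886920
R(C4) = exp(−0.00021 × 1000) = 0.810584
R(C5) = exp(−0.00029 × 1000) = 0.748264
Parallel (C2, C3, and C4): 1 − (1 − 0.763379)(1 − 0.886920)(1 − 0.810584) = 0.994932
Series ([0.994932] and C5): 0.994932 × 0.748264 = 0.744472
Parallel (C1 and [0.744472]): 1 − (1 − 0.860708)(1 − 0.744472) = 0.9644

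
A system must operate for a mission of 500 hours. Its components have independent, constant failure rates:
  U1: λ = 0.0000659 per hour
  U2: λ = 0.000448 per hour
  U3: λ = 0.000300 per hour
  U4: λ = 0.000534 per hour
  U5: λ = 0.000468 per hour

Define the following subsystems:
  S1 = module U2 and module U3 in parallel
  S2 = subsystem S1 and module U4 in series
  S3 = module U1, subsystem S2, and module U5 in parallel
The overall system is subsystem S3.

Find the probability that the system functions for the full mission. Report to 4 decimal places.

0.9983

R(U1) = exp(−0.0000659 × 500) = 0.967587
R(U2) = exp(−0.000448 × 500) = 0.799315
R(U3) = exp(−0.000300 × 500) = 0.860708
R(U4) = exp(−0.000534 × 500) = 0.765673
R(U5) = exp(−0.000468 × 500) = 0.791362
Parallel (U2 and U3): 1 − (1 − 0.799315)(1 − 0.860708) = 0.972046
Series ([0.972046] and U4): 0.972046 × 0.765673 = 0.744269
Parallel (U1, [0.744269], and U5): 1 − (1 − 0.967587)(1 − 0.744269)(1 − 0.791362) = 0.9983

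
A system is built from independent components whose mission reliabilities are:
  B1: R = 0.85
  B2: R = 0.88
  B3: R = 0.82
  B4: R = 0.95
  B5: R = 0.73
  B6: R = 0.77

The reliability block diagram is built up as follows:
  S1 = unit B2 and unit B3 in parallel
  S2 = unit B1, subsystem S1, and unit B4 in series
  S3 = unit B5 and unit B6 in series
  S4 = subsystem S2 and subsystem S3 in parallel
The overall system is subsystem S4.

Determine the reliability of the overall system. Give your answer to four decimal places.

0.9081

Parallel (B2 and B3): 1 − (1 − 0.880000)(1 − 0.820000) = 0.978400
Series (B1, [0.978400], and B4): 0.850000 × 0.978400 × 0.950000 = 0.790058
Series (B5 and B6): 0.730000 × 0.770000 = 0.562100
Parallel ([0.790058] and [0.562100]): 1 − (1 − 0.790058)(1 − 0.562100) = 0.9081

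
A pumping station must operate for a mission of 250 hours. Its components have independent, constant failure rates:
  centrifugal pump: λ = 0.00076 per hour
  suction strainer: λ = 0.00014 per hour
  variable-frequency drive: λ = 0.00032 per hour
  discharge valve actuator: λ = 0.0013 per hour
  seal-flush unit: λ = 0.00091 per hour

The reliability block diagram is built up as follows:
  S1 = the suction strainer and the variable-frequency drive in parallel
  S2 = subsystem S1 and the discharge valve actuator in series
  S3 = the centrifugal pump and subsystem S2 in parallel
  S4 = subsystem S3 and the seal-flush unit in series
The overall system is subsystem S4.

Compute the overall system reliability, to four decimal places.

R(centrifugal pump) = exp(−0.00076 × 250) = 0.826959
R(suction strainer) = exp(−0.00014 × 250) = 0.965605
R(variable-frequency drive) = exp(−0.00032 × 250) = 0.923116
R(discharge valve actuator) = exp(−0.0013 × 250) = 0.722527
R(seal-flush unit) = exp(−0.00091 × 250) = 0.796522
Parallel (suction strainer and variable-frequency drive): 1 − (1 − 0.965605)(1 − 0.923116) = 0.997356
Series ([0.997356] and discharge valve actuator): 0.997356 × 0.722527 = 0.720617
Parallel (centrifugal pump and [0.720617]): 1 − (1 − 0.826959)(1 − 0.720617) = 0.951655
Series ([0.951655] and seal-flush unit): 0.951655 × 0.796522 = 0.7580

0.7580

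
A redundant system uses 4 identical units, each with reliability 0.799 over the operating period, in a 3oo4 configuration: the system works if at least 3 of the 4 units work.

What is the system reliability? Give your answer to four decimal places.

0.8177

R = Σ_{i=3}^{4} C(4,i) p^i (1−p)^{4−i} with p = 0.799
C(4,3)·0.799^3·0.201^1 = 0.410106
C(4,4)·0.799^4·0.201^0 = 0.407556
Sum = 0.8177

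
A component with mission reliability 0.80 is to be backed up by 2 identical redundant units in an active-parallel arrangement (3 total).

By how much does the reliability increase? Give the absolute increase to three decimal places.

R_before = 0.80
R_after = 1 − (1 − 0.80)^3 = 0.992
ΔR = 0.992 − 0.80 = 0.192

0.192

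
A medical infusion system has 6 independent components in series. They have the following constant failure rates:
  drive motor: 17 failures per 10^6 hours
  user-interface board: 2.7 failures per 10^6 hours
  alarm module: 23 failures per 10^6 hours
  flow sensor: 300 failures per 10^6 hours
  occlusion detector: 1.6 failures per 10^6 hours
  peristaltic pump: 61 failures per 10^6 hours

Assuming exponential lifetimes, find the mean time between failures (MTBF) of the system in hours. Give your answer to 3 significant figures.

Series of exponential components: λ_sys = Σ λ_i
λ_sys = 0.000017 + 0.0000027 + 0.000023 + 0.00030 + 0.0000016 + 0.000061 = 4.0530e-04 /h
MTBF = 1 / λ_sys = 2470 h

2470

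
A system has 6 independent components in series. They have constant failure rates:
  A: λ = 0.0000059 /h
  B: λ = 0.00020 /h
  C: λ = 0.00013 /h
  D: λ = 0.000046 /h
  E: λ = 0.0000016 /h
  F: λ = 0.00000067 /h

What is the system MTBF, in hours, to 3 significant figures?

Series of exponential components: λ_sys = Σ λ_i
λ_sys = 0.0000059 + 0.00020 + 0.00013 + 0.000046 + 0.0000016 + 0.00000067 = 3.8417e-04 /h
MTBF = 1 / λ_sys = 2600 h

2600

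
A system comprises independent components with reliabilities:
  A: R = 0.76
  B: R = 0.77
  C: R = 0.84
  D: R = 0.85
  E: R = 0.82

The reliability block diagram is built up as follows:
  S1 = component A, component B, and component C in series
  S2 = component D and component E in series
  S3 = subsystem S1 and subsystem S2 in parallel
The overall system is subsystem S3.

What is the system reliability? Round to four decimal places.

Series (A, B, and C): 0.760000 × 0.770000 × 0.840000 = 0.491568
Series (D and E): 0.850000 × 0.820000 = 0.697000
Parallel ([0.491568] and [0.697000]): 1 − (1 − 0.491568)(1 − 0.697000) = 0.8459

0.8459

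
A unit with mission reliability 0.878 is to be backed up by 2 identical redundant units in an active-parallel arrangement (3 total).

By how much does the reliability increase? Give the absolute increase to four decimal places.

0.1202

R_before = 0.878
R_after = 1 − (1 − 0.878)^3 = 0.9982
ΔR = 0.9982 − 0.878 = 0.1202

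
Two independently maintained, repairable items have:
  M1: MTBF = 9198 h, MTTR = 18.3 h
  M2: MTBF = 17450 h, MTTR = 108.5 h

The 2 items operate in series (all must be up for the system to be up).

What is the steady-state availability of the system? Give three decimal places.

A(M1) = MTBF/(MTBF+MTTR) = 9198/(9198+18.3) = 0.998014
A(M2) = MTBF/(MTBF+MTTR) = 17450/(17450+108.5) = 0.993821
Series availability: 0.998014 × 0.993821 = 0.992

0.992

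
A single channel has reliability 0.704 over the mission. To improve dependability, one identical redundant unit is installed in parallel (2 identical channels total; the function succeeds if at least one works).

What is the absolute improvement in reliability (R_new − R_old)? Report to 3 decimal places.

R_before = 0.704
R_after = 1 − (1 − 0.704)^2 = 0.912
ΔR = 0.912 − 0.704 = 0.208

0.208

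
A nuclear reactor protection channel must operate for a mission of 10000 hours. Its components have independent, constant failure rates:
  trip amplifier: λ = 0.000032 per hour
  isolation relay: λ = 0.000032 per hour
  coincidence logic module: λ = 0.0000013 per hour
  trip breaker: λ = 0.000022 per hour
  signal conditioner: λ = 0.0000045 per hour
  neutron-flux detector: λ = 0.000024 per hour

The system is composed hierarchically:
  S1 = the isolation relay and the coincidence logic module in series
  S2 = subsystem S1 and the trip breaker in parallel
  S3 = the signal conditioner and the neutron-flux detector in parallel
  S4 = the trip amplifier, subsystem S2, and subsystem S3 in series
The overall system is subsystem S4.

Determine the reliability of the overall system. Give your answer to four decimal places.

R(trip amplifier) = exp(−0.000032 × 10000) = 0.726149
R(isolation relay) = exp(−0.000032 × 10000) = 0.726149
R(coincidence logic module) = exp(−0.0000013 × 10000) = 0.987084
R(trip breaker) = exp(−0.000022 × 10000) = 0.802519
R(signal conditioner) = exp(−0.0000045 × 10000) = 0.955997
R(neutron-flux detector) = exp(−0.000024 × 10000) = 0.786628
Series (isolation relay and coincidence logic module): 0.726149 × 0.987084 = 0.716770
Parallel ([0.716770] and trip breaker): 1 − (1 − 0.716770)(1 − 0.802519) = 0.944067
Parallel (signal conditioner and neutron-flux detector): 1 − (1 − 0.955997)(1 − 0.786628) = 0.990611
Series (trip amplifier, [0.944067], and [0.990611]): 0.726149 × 0.944067 × 0.990611 = 0.6791

0.6791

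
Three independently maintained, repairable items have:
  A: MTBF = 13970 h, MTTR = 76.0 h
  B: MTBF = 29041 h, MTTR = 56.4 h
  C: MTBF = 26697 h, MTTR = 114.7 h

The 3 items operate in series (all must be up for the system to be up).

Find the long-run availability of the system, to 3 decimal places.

0.988

A(A) = MTBF/(MTBF+MTTR) = 13970/(13970+76.0) = 0.994589
A(B) = MTBF/(MTBF+MTTR) = 29041/(29041+56.4) = 0.998062
A(C) = MTBF/(MTBF+MTTR) = 26697/(26697+114.7) = 0.995722
Series availability: 0.994589 × 0.998062 × 0.995722 = 0.988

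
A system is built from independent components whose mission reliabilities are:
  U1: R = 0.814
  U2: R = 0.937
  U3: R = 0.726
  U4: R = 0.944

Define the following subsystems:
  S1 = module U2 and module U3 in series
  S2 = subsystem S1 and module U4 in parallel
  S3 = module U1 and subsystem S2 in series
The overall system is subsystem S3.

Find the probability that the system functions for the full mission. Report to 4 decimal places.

0.7994

Series (U2 and U3): 0.937000 × 0.726000 = 0.680262
Parallel ([0.680262] and U4): 1 − (1 − 0.680262)(1 − 0.944000) = 0.982095
Series (U1 and [0.982095]): 0.814000 × 0.982095 = 0.7994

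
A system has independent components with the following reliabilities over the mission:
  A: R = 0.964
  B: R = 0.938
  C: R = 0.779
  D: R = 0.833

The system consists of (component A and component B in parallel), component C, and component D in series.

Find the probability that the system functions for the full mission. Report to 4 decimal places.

0.6475

Parallel (A and B): 1 − (1 − 0.964000)(1 − 0.938000) = 0.997768
Series ([0.997768], C, and D): 0.997768 × 0.779000 × 0.833000 = 0.6475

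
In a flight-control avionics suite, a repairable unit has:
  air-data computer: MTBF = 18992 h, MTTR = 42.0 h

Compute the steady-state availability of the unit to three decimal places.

A(air-data computer) = MTBF/(MTBF+MTTR) = 18992/(18992+42.0) = 0.998

0.998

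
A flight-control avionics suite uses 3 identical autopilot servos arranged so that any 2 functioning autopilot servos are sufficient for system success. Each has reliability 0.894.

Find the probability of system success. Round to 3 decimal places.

R = Σ_{i=2}^{3} C(3,i) p^i (1−p)^{3−i} with p = 0.894
C(3,2)·0.894^2·0.106^1 = 0.25416
C(3,3)·0.894^3·0.106^0 = 0.71452
Sum = 0.969

0.969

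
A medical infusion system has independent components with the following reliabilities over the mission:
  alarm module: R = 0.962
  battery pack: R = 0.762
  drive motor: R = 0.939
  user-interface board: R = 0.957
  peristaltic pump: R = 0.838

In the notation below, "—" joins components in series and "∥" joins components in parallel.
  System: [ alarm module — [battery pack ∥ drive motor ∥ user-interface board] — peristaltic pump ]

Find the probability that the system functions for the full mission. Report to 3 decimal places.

Parallel (battery pack, drive motor, and user-interface board): 1 − (1 − 0.76200)(1 − 0.93900)(1 − 0.95700) = 0.99938
Series (alarm module, [0.99938], and peristaltic pump): 0.96200 × 0.99938 × 0.83800 = 0.806

0.806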